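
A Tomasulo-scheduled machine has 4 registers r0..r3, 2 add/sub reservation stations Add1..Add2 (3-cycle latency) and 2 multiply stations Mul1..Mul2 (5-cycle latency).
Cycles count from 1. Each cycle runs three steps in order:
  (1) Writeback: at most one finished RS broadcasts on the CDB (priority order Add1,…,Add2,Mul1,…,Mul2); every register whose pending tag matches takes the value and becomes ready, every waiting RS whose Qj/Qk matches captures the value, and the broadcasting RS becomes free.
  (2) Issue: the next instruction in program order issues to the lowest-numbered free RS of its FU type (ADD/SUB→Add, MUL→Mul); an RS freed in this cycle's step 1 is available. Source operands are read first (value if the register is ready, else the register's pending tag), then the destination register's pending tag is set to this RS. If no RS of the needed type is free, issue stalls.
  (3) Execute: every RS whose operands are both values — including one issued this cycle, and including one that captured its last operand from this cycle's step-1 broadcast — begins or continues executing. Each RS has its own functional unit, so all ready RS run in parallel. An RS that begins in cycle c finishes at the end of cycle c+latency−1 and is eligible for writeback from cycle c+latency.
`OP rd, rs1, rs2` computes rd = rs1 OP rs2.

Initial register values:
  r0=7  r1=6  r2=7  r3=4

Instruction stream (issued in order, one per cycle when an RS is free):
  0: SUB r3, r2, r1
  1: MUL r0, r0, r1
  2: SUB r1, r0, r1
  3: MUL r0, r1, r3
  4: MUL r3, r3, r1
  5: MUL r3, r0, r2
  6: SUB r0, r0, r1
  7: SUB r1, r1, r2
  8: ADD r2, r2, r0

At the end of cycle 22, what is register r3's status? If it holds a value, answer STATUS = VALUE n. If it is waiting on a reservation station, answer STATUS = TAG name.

  c1: issue SUB r3<-Add1  regs: r0:7,r1:6,r2:7,r3:Add1
  c2: issue MUL r0<-Mul1  regs: r0:Mul1,r1:6,r2:7,r3:Add1
  c3: issue SUB r1<-Add2  regs: r0:Mul1,r1:Add2,r2:7,r3:Add1
  c4: CDB Add1=1; issue MUL r0<-Mul2  regs: r0:Mul2,r1:Add2,r2:7,r3:1
  c5: stall  regs: r0:Mul2,r1:Add2,r2:7,r3:1
  c6: stall  regs: r0:Mul2,r1:Add2,r2:7,r3:1
  c7: CDB Mul1=42; issue MUL r3<-Mul1  regs: r0:Mul2,r1:Add2,r2:7,r3:Mul1
  c8: stall  regs: r0:Mul2,r1:Add2,r2:7,r3:Mul1
  c9: stall  regs: r0:Mul2,r1:Add2,r2:7,r3:Mul1
  c10: CDB Add2=36; stall  regs: r0:Mul2,r1:36,r2:7,r3:Mul1
  c11: stall  regs: r0:Mul2,r1:36,r2:7,r3:Mul1
  c12: stall  regs: r0:Mul2,r1:36,r2:7,r3:Mul1
  c13: stall  regs: r0:Mul2,r1:36,r2:7,r3:Mul1
  c14: stall  regs: r0:Mul2,r1:36,r2:7,r3:Mul1
  c15: CDB Mul1=36; issue MUL r3<-Mul1  regs: r0:Mul2,r1:36,r2:7,r3:Mul1
  c16: CDB Mul2=36; issue SUB r0<-Add1  regs: r0:Add1,r1:36,r2:7,r3:Mul1
  c17: issue SUB r1<-Add2  regs: r0:Add1,r1:Add2,r2:7,r3:Mul1
  c18: stall  regs: r0:Add1,r1:Add2,r2:7,r3:Mul1
  c19: CDB Add1=0; issue ADD r2<-Add1  regs: r0:0,r1:Add2,r2:Add1,r3:Mul1
  c20: CDB Add2=29  regs: r0:0,r1:29,r2:Add1,r3:Mul1
  c21: CDB Mul1=252  regs: r0:0,r1:29,r2:Add1,r3:252
  c22: CDB Add1=7  regs: r0:0,r1:29,r2:7,r3:252

STATUS = VALUE 252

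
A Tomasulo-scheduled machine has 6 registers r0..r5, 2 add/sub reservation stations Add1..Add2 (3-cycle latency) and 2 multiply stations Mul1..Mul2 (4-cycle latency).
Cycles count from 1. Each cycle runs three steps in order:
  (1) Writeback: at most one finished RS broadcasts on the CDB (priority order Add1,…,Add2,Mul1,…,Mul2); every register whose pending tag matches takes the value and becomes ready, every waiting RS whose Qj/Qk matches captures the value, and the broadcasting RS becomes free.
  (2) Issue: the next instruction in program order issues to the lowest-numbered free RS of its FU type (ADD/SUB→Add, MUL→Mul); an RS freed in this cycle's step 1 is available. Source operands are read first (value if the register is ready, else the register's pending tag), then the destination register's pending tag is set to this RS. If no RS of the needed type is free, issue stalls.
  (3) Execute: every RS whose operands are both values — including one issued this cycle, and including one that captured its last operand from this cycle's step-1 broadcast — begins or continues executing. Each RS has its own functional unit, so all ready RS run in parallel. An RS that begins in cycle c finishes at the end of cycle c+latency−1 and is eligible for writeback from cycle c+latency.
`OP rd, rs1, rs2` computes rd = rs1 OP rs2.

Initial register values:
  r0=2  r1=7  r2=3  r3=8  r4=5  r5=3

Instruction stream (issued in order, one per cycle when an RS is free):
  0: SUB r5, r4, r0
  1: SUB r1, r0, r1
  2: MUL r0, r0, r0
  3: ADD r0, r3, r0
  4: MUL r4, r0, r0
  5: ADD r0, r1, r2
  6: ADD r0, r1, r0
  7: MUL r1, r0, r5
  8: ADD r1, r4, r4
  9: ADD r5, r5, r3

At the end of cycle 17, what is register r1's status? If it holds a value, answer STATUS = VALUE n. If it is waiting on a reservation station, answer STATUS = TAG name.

STATUS = VALUE 288

  c1: issue SUB r5<-Add1  regs: r0:2,r1:7,r2:3,r3:8,r4:5,r5:Add1
  c2: issue SUB r1<-Add2  regs: r0:2,r1:Add2,r2:3,r3:8,r4:5,r5:Add1
  c3: issue MUL r0<-Mul1  regs: r0:Mul1,r1:Add2,r2:3,r3:8,r4:5,r5:Add1
  c4: CDB Add1=3; issue ADD r0<-Add1  regs: r0:Add1,r1:Add2,r2:3,r3:8,r4:5,r5:3
  c5: CDB Add2=-5; issue MUL r4<-Mul2  regs: r0:Add1,r1:-5,r2:3,r3:8,r4:Mul2,r5:3
  c6: issue ADD r0<-Add2  regs: r0:Add2,r1:-5,r2:3,r3:8,r4:Mul2,r5:3
  c7: CDB Mul1=4; stall  regs: r0:Add2,r1:-5,r2:3,r3:8,r4:Mul2,r5:3
  c8: stall  regs: r0:Add2,r1:-5,r2:3,r3:8,r4:Mul2,r5:3
  c9: CDB Add2=-2; issue ADD r0<-Add2  regs: r0:Add2,r1:-5,r2:3,r3:8,r4:Mul2,r5:3
  c10: CDB Add1=12; issue MUL r1<-Mul1  regs: r0:Add2,r1:Mul1,r2:3,r3:8,r4:Mul2,r5:3
  c11: issue ADD r1<-Add1  regs: r0:Add2,r1:Add1,r2:3,r3:8,r4:Mul2,r5:3
  c12: CDB Add2=-7; issue ADD r5<-Add2  regs: r0:-7,r1:Add1,r2:3,r3:8,r4:Mul2,r5:Add2
  c13: -  regs: r0:-7,r1:Add1,r2:3,r3:8,r4:Mul2,r5:Add2
  c14: CDB Mul2=144  regs: r0:-7,r1:Add1,r2:3,r3:8,r4:144,r5:Add2
  c15: CDB Add2=11  regs: r0:-7,r1:Add1,r2:3,r3:8,r4:144,r5:11
  c16: CDB Mul1=-21  regs: r0:-7,r1:Add1,r2:3,r3:8,r4:144,r5:11
  c17: CDB Add1=288  regs: r0:-7,r1:288,r2:3,r3:8,r4:144,r5:11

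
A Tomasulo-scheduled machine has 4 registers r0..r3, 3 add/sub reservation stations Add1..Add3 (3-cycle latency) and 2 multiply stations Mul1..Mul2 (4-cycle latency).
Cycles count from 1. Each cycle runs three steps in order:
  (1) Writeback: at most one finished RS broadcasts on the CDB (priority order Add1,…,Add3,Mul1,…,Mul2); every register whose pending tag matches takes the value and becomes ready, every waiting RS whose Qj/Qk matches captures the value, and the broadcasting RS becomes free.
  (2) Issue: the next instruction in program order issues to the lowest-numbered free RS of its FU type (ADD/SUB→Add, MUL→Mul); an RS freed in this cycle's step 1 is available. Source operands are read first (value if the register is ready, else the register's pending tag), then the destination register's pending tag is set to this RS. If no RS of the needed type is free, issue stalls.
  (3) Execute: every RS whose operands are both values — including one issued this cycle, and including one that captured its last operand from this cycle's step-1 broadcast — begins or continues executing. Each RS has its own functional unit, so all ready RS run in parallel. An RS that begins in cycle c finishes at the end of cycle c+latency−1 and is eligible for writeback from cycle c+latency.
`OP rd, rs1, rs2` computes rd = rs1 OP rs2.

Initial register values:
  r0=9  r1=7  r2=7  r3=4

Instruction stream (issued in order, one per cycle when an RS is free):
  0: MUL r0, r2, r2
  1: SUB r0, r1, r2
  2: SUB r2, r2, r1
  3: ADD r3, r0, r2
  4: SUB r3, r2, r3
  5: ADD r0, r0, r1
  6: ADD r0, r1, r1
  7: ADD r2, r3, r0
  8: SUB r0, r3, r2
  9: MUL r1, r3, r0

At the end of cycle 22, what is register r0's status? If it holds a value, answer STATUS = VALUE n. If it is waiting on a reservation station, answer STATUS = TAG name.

STATUS = VALUE -14

c1: issue MUL r0<-Mul1 | r0:Mul1,r1:7,r2:7,r3:4
c2: issue SUB r0<-Add1 | r0:Add1,r1:7,r2:7,r3:4
c3: issue SUB r2<-Add2 | r0:Add1,r1:7,r2:Add2,r3:4
c4: issue ADD r3<-Add3 | r0:Add1,r1:7,r2:Add2,r3:Add3
c5: CDB Add1=0; issue SUB r3<-Add1 | r0:0,r1:7,r2:Add2,r3:Add1
c6: CDB Add2=0; issue ADD r0<-Add2 | r0:Add2,r1:7,r2:0,r3:Add1
c7: CDB Mul1=49; stall | r0:Add2,r1:7,r2:0,r3:Add1
c8: stall | r0:Add2,r1:7,r2:0,r3:Add1
c9: CDB Add2=7; issue ADD r0<-Add2 | r0:Add2,r1:7,r2:0,r3:Add1
c10: CDB Add3=0; issue ADD r2<-Add3 | r0:Add2,r1:7,r2:Add3,r3:Add1
c11: stall | r0:Add2,r1:7,r2:Add3,r3:Add1
c12: CDB Add2=14; issue SUB r0<-Add2 | r0:Add2,r1:7,r2:Add3,r3:Add1
c13: CDB Add1=0; issue MUL r1<-Mul1 | r0:Add2,r1:Mul1,r2:Add3,r3:0
c14: - | r0:Add2,r1:Mul1,r2:Add3,r3:0
c15: - | r0:Add2,r1:Mul1,r2:Add3,r3:0
c16: CDB Add3=14 | r0:Add2,r1:Mul1,r2:14,r3:0
c17: - | r0:Add2,r1:Mul1,r2:14,r3:0
c18: - | r0:Add2,r1:Mul1,r2:14,r3:0
c19: CDB Add2=-14 | r0:-14,r1:Mul1,r2:14,r3:0
c20: - | r0:-14,r1:Mul1,r2:14,r3:0
c21: - | r0:-14,r1:Mul1,r2:14,r3:0
c22: - | r0:-14,r1:Mul1,r2:14,r3:0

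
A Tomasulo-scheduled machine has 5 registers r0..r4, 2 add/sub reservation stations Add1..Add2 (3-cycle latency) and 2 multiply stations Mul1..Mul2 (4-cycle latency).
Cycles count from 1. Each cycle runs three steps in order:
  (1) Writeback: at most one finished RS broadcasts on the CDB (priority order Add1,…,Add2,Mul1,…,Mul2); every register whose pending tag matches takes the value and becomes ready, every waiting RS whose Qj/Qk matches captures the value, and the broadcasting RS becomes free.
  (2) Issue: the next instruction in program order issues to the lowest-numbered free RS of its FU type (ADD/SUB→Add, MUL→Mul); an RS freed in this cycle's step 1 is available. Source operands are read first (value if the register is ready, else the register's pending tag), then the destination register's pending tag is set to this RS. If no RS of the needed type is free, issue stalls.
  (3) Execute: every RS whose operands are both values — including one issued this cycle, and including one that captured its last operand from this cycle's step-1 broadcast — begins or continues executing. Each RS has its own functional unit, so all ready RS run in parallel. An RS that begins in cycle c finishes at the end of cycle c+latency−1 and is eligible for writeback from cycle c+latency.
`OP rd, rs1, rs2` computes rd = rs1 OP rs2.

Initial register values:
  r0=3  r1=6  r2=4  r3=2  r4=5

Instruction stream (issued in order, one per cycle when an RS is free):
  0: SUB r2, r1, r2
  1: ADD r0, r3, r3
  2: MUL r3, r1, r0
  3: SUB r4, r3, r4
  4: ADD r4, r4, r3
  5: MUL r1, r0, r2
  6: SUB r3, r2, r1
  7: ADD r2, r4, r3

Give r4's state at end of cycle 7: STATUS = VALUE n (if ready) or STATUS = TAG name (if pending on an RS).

  c1: issue SUB r2<-Add1  regs: r0:3,r1:6,r2:Add1,r3:2,r4:5
  c2: issue ADD r0<-Add2  regs: r0:Add2,r1:6,r2:Add1,r3:2,r4:5
  c3: issue MUL r3<-Mul1  regs: r0:Add2,r1:6,r2:Add1,r3:Mul1,r4:5
  c4: CDB Add1=2; issue SUB r4<-Add1  regs: r0:Add2,r1:6,r2:2,r3:Mul1,r4:Add1
  c5: CDB Add2=4; issue ADD r4<-Add2  regs: r0:4,r1:6,r2:2,r3:Mul1,r4:Add2
  c6: issue MUL r1<-Mul2  regs: r0:4,r1:Mul2,r2:2,r3:Mul1,r4:Add2
  c7: stall  regs: r0:4,r1:Mul2,r2:2,r3:Mul1,r4:Add2

STATUS = TAG Add2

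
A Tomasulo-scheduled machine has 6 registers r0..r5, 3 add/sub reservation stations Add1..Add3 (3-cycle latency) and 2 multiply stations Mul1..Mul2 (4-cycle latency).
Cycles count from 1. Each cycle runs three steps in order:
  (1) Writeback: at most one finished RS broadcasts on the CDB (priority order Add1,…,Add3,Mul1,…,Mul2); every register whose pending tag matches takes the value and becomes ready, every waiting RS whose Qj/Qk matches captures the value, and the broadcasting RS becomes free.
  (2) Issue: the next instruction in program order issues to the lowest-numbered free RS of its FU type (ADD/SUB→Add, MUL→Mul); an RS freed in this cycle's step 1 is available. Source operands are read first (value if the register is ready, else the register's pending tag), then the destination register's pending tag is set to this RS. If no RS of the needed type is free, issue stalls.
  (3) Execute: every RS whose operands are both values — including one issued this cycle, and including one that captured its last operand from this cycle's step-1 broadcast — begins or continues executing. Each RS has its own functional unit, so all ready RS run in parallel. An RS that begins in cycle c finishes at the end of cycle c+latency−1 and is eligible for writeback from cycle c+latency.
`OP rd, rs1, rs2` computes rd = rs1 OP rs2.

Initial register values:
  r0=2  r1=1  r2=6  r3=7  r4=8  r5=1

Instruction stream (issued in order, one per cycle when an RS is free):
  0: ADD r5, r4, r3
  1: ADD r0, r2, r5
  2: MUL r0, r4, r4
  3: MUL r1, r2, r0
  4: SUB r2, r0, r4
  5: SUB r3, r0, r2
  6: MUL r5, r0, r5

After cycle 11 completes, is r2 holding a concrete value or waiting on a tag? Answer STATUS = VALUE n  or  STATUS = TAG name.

STATUS = VALUE 56

c1: issue ADD r5<-Add1 | r0:2,r1:1,r2:6,r3:7,r4:8,r5:Add1
c2: issue ADD r0<-Add2 | r0:Add2,r1:1,r2:6,r3:7,r4:8,r5:Add1
c3: issue MUL r0<-Mul1 | r0:Mul1,r1:1,r2:6,r3:7,r4:8,r5:Add1
c4: CDB Add1=15; issue MUL r1<-Mul2 | r0:Mul1,r1:Mul2,r2:6,r3:7,r4:8,r5:15
c5: issue SUB r2<-Add1 | r0:Mul1,r1:Mul2,r2:Add1,r3:7,r4:8,r5:15
c6: issue SUB r3<-Add3 | r0:Mul1,r1:Mul2,r2:Add1,r3:Add3,r4:8,r5:15
c7: CDB Add2=21; stall | r0:Mul1,r1:Mul2,r2:Add1,r3:Add3,r4:8,r5:15
c8: CDB Mul1=64; issue MUL r5<-Mul1 | r0:64,r1:Mul2,r2:Add1,r3:Add3,r4:8,r5:Mul1
c9: - | r0:64,r1:Mul2,r2:Add1,r3:Add3,r4:8,r5:Mul1
c10: - | r0:64,r1:Mul2,r2:Add1,r3:Add3,r4:8,r5:Mul1
c11: CDB Add1=56 | r0:64,r1:Mul2,r2:56,r3:Add3,r4:8,r5:Mul1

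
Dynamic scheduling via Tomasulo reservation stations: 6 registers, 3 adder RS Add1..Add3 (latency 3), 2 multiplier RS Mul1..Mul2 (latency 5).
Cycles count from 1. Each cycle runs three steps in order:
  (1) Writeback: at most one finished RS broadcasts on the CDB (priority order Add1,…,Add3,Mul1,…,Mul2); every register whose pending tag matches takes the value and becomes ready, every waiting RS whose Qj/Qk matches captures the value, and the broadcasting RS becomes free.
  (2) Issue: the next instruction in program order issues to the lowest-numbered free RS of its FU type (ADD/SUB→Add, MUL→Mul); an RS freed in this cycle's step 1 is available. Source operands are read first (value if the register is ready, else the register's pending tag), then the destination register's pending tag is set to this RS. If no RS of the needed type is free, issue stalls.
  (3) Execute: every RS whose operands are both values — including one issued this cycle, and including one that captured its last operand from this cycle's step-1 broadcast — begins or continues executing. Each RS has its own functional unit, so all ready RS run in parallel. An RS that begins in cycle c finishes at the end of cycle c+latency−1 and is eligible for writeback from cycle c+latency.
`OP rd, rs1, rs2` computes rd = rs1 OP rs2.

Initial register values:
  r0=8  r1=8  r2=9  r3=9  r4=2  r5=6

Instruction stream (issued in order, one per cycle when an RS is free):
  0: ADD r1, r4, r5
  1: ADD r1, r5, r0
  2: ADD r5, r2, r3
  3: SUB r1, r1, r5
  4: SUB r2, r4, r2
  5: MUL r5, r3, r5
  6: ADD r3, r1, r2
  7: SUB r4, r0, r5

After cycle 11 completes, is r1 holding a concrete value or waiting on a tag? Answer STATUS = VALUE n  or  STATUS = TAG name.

STATUS = VALUE -4

  c1: issue ADD r1<-Add1  regs: r0:8,r1:Add1,r2:9,r3:9,r4:2,r5:6
  c2: issue ADD r1<-Add2  regs: r0:8,r1:Add2,r2:9,r3:9,r4:2,r5:6
  c3: issue ADD r5<-Add3  regs: r0:8,r1:Add2,r2:9,r3:9,r4:2,r5:Add3
  c4: CDB Add1=8; issue SUB r1<-Add1  regs: r0:8,r1:Add1,r2:9,r3:9,r4:2,r5:Add3
  c5: CDB Add2=14; issue SUB r2<-Add2  regs: r0:8,r1:Add1,r2:Add2,r3:9,r4:2,r5:Add3
  c6: CDB Add3=18; issue MUL r5<-Mul1  regs: r0:8,r1:Add1,r2:Add2,r3:9,r4:2,r5:Mul1
  c7: issue ADD r3<-Add3  regs: r0:8,r1:Add1,r2:Add2,r3:Add3,r4:2,r5:Mul1
  c8: CDB Add2=-7; issue SUB r4<-Add2  regs: r0:8,r1:Add1,r2:-7,r3:Add3,r4:Add2,r5:Mul1
  c9: CDB Add1=-4  regs: r0:8,r1:-4,r2:-7,r3:Add3,r4:Add2,r5:Mul1
  c10: -  regs: r0:8,r1:-4,r2:-7,r3:Add3,r4:Add2,r5:Mul1
  c11: CDB Mul1=162  regs: r0:8,r1:-4,r2:-7,r3:Add3,r4:Add2,r5:162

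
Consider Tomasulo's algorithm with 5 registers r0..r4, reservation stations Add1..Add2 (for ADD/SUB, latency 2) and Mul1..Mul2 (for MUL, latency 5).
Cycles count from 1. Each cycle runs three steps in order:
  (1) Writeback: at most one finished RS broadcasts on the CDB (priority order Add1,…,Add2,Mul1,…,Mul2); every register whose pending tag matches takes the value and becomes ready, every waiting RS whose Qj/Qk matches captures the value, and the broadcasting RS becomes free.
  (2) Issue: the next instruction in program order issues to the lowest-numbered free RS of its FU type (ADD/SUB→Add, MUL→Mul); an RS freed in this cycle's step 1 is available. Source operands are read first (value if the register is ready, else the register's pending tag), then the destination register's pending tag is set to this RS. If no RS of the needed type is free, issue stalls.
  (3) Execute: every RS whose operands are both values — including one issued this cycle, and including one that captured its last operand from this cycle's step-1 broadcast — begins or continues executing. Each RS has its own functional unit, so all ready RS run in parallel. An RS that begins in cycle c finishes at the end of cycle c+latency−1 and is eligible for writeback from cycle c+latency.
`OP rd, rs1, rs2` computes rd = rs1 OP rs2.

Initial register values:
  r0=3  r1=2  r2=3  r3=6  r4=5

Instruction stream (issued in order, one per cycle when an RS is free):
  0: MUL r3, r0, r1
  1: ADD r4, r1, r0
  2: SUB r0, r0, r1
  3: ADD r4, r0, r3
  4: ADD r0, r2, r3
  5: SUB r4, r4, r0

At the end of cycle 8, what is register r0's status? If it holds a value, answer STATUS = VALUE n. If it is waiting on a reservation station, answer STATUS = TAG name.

STATUS = TAG Add2

cycle 1: issue MUL r3<-Mul1 // r0:3,r1:2,r2:3,r3:Mul1,r4:5
cycle 2: issue ADD r4<-Add1 // r0:3,r1:2,r2:3,r3:Mul1,r4:Add1
cycle 3: issue SUB r0<-Add2 // r0:Add2,r1:2,r2:3,r3:Mul1,r4:Add1
cycle 4: CDB Add1=5; issue ADD r4<-Add1 // r0:Add2,r1:2,r2:3,r3:Mul1,r4:Add1
cycle 5: CDB Add2=1; issue ADD r0<-Add2 // r0:Add2,r1:2,r2:3,r3:Mul1,r4:Add1
cycle 6: CDB Mul1=6; stall // r0:Add2,r1:2,r2:3,r3:6,r4:Add1
cycle 7: stall // r0:Add2,r1:2,r2:3,r3:6,r4:Add1
cycle 8: CDB Add1=7; issue SUB r4<-Add1 // r0:Add2,r1:2,r2:3,r3:6,r4:Add1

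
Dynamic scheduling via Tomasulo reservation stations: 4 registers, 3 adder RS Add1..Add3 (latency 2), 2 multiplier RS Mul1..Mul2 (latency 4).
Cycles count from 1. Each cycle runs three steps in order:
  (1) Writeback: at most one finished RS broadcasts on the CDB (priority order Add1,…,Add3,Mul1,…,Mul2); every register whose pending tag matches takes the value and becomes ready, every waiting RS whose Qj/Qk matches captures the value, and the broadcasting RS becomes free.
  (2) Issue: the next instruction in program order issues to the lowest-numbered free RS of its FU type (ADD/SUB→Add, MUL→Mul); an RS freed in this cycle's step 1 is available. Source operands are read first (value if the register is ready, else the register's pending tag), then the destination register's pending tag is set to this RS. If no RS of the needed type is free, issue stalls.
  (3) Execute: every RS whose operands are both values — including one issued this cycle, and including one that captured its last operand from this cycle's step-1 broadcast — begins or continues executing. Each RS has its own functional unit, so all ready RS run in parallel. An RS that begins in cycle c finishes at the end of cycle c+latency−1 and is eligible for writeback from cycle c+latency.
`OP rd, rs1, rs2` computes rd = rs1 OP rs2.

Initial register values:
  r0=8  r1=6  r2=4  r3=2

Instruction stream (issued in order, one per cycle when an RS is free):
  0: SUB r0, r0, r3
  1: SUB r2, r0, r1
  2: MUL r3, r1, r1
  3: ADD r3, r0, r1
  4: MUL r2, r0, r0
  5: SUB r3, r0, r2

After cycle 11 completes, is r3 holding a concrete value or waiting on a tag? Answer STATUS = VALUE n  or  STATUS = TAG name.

STATUS = VALUE -30

c1: issue SUB r0<-Add1 | r0:Add1,r1:6,r2:4,r3:2
c2: issue SUB r2<-Add2 | r0:Add1,r1:6,r2:Add2,r3:2
c3: CDB Add1=6; issue MUL r3<-Mul1 | r0:6,r1:6,r2:Add2,r3:Mul1
c4: issue ADD r3<-Add1 | r0:6,r1:6,r2:Add2,r3:Add1
c5: CDB Add2=0; issue MUL r2<-Mul2 | r0:6,r1:6,r2:Mul2,r3:Add1
c6: CDB Add1=12; issue SUB r3<-Add1 | r0:6,r1:6,r2:Mul2,r3:Add1
c7: CDB Mul1=36 | r0:6,r1:6,r2:Mul2,r3:Add1
c8: - | r0:6,r1:6,r2:Mul2,r3:Add1
c9: CDB Mul2=36 | r0:6,r1:6,r2:36,r3:Add1
c10: - | r0:6,r1:6,r2:36,r3:Add1
c11: CDB Add1=-30 | r0:6,r1:6,r2:36,r3:-30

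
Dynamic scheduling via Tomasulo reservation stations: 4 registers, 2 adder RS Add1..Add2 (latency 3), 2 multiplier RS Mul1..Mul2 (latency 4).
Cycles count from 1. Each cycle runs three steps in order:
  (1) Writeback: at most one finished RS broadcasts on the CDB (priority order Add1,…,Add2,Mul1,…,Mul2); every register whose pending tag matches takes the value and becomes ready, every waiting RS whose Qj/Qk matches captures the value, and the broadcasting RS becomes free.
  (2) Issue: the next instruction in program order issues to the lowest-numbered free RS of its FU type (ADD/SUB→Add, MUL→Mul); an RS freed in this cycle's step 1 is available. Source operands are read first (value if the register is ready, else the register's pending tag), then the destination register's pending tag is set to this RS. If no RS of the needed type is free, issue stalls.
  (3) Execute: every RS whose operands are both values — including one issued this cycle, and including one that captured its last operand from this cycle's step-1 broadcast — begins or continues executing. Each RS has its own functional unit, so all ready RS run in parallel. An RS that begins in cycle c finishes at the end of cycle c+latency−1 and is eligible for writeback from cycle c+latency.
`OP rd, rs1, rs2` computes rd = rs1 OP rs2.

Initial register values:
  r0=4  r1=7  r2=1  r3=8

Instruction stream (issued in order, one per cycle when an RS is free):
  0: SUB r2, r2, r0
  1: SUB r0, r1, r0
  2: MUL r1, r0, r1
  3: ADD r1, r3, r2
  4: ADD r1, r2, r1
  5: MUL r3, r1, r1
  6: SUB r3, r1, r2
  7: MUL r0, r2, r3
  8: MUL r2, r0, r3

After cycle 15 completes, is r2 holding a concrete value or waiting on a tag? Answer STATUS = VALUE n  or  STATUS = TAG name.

  c1: issue SUB r2<-Add1  regs: r0:4,r1:7,r2:Add1,r3:8
  c2: issue SUB r0<-Add2  regs: r0:Add2,r1:7,r2:Add1,r3:8
  c3: issue MUL r1<-Mul1  regs: r0:Add2,r1:Mul1,r2:Add1,r3:8
  c4: CDB Add1=-3; issue ADD r1<-Add1  regs: r0:Add2,r1:Add1,r2:-3,r3:8
  c5: CDB Add2=3; issue ADD r1<-Add2  regs: r0:3,r1:Add2,r2:-3,r3:8
  c6: issue MUL r3<-Mul2  regs: r0:3,r1:Add2,r2:-3,r3:Mul2
  c7: CDB Add1=5; issue SUB r3<-Add1  regs: r0:3,r1:Add2,r2:-3,r3:Add1
  c8: stall  regs: r0:3,r1:Add2,r2:-3,r3:Add1
  c9: CDB Mul1=21; issue MUL r0<-Mul1  regs: r0:Mul1,r1:Add2,r2:-3,r3:Add1
  c10: CDB Add2=2; stall  regs: r0:Mul1,r1:2,r2:-3,r3:Add1
  c11: stall  regs: r0:Mul1,r1:2,r2:-3,r3:Add1
  c12: stall  regs: r0:Mul1,r1:2,r2:-3,r3:Add1
  c13: CDB Add1=5; stall  regs: r0:Mul1,r1:2,r2:-3,r3:5
  c14: CDB Mul2=4; issue MUL r2<-Mul2  regs: r0:Mul1,r1:2,r2:Mul2,r3:5
  c15: -  regs: r0:Mul1,r1:2,r2:Mul2,r3:5

STATUS = TAG Mul2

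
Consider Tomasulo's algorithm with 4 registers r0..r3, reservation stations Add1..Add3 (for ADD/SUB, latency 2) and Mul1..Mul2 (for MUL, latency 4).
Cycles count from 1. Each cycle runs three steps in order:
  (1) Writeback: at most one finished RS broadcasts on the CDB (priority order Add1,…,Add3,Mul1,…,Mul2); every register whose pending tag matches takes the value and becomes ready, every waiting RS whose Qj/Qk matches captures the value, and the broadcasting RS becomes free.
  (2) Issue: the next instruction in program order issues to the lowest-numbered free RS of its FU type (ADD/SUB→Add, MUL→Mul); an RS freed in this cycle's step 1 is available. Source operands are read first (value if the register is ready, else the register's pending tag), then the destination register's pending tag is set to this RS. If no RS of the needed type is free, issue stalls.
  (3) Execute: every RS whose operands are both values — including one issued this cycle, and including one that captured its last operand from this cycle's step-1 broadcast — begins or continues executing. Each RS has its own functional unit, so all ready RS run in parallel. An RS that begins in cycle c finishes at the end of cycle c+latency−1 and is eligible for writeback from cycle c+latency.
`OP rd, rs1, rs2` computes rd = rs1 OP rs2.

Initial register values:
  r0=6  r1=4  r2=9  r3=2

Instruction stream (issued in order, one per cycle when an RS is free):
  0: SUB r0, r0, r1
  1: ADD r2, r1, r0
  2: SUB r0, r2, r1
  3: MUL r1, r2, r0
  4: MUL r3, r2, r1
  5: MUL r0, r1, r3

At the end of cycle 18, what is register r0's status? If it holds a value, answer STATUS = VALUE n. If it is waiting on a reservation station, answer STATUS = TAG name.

STATUS = TAG Mul1

c1: issue SUB r0<-Add1 | r0:Add1,r1:4,r2:9,r3:2
c2: issue ADD r2<-Add2 | r0:Add1,r1:4,r2:Add2,r3:2
c3: CDB Add1=2; issue SUB r0<-Add1 | r0:Add1,r1:4,r2:Add2,r3:2
c4: issue MUL r1<-Mul1 | r0:Add1,r1:Mul1,r2:Add2,r3:2
c5: CDB Add2=6; issue MUL r3<-Mul2 | r0:Add1,r1:Mul1,r2:6,r3:Mul2
c6: stall | r0:Add1,r1:Mul1,r2:6,r3:Mul2
c7: CDB Add1=2; stall | r0:2,r1:Mul1,r2:6,r3:Mul2
c8: stall | r0:2,r1:Mul1,r2:6,r3:Mul2
c9: stall | r0:2,r1:Mul1,r2:6,r3:Mul2
c10: stall | r0:2,r1:Mul1,r2:6,r3:Mul2
c11: CDB Mul1=12; issue MUL r0<-Mul1 | r0:Mul1,r1:12,r2:6,r3:Mul2
c12: - | r0:Mul1,r1:12,r2:6,r3:Mul2
c13: - | r0:Mul1,r1:12,r2:6,r3:Mul2
c14: - | r0:Mul1,r1:12,r2:6,r3:Mul2
c15: CDB Mul2=72 | r0:Mul1,r1:12,r2:6,r3:72
c16: - | r0:Mul1,r1:12,r2:6,r3:72
c17: - | r0:Mul1,r1:12,r2:6,r3:72
c18: - | r0:Mul1,r1:12,r2:6,r3:72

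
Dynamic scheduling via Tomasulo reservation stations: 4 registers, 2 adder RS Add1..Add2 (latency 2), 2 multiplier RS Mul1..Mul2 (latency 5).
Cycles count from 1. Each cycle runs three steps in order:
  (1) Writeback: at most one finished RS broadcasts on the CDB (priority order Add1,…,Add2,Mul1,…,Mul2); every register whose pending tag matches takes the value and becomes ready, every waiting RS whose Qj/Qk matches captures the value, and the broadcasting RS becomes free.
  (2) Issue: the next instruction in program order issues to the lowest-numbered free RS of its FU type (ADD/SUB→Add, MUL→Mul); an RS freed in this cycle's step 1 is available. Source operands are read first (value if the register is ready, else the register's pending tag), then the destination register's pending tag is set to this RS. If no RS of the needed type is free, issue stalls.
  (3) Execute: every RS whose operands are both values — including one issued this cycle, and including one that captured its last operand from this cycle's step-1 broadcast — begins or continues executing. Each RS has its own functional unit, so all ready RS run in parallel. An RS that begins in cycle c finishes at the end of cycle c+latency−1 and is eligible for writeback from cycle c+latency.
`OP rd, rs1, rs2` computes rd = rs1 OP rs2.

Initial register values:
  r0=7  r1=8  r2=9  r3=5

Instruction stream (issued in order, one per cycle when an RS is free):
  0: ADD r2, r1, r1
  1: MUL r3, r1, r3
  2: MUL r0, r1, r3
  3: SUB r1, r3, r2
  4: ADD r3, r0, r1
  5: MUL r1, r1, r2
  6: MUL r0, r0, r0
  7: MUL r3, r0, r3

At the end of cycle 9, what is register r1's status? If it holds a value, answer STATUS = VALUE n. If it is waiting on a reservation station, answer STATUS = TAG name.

STATUS = TAG Mul1

  c1: issue ADD r2<-Add1  regs: r0:7,r1:8,r2:Add1,r3:5
  c2: issue MUL r3<-Mul1  regs: r0:7,r1:8,r2:Add1,r3:Mul1
  c3: CDB Add1=16; issue MUL r0<-Mul2  regs: r0:Mul2,r1:8,r2:16,r3:Mul1
  c4: issue SUB r1<-Add1  regs: r0:Mul2,r1:Add1,r2:16,r3:Mul1
  c5: issue ADD r3<-Add2  regs: r0:Mul2,r1:Add1,r2:16,r3:Add2
  c6: stall  regs: r0:Mul2,r1:Add1,r2:16,r3:Add2
  c7: CDB Mul1=40; issue MUL r1<-Mul1  regs: r0:Mul2,r1:Mul1,r2:16,r3:Add2
  c8: stall  regs: r0:Mul2,r1:Mul1,r2:16,r3:Add2
  c9: CDB Add1=24; stall  regs: r0:Mul2,r1:Mul1,r2:16,r3:Add2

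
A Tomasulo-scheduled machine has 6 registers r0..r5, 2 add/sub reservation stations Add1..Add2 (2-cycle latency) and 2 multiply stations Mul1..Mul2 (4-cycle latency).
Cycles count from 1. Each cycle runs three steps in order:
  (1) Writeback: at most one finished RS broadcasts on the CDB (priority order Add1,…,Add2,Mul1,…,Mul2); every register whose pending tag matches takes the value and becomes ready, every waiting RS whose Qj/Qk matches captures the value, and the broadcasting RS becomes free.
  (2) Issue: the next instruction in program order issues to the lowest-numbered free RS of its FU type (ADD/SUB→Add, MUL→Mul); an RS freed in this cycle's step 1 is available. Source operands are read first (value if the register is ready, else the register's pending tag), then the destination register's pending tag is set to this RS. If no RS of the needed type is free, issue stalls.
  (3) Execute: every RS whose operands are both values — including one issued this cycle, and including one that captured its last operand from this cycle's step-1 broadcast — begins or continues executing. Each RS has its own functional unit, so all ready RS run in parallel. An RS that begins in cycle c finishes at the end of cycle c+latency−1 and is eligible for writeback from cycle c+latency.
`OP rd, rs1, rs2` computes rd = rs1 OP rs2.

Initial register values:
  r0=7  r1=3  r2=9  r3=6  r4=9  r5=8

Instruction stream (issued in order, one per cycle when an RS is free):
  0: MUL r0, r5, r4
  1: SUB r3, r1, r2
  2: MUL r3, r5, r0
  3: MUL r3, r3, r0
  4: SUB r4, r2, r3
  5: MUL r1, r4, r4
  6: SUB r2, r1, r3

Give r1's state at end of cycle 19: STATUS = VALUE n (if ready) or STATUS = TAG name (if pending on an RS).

STATUS = VALUE 1719180369

  c1: issue MUL r0<-Mul1  regs: r0:Mul1,r1:3,r2:9,r3:6,r4:9,r5:8
  c2: issue SUB r3<-Add1  regs: r0:Mul1,r1:3,r2:9,r3:Add1,r4:9,r5:8
  c3: issue MUL r3<-Mul2  regs: r0:Mul1,r1:3,r2:9,r3:Mul2,r4:9,r5:8
  c4: CDB Add1=-6; stall  regs: r0:Mul1,r1:3,r2:9,r3:Mul2,r4:9,r5:8
  c5: CDB Mul1=72; issue MUL r3<-Mul1  regs: r0:72,r1:3,r2:9,r3:Mul1,r4:9,r5:8
  c6: issue SUB r4<-Add1  regs: r0:72,r1:3,r2:9,r3:Mul1,r4:Add1,r5:8
  c7: stall  regs: r0:72,r1:3,r2:9,r3:Mul1,r4:Add1,r5:8
  c8: stall  regs: r0:72,r1:3,r2:9,r3:Mul1,r4:Add1,r5:8
  c9: CDB Mul2=576; issue MUL r1<-Mul2  regs: r0:72,r1:Mul2,r2:9,r3:Mul1,r4:Add1,r5:8
  c10: issue SUB r2<-Add2  regs: r0:72,r1:Mul2,r2:Add2,r3:Mul1,r4:Add1,r5:8
  c11: -  regs: r0:72,r1:Mul2,r2:Add2,r3:Mul1,r4:Add1,r5:8
  c12: -  regs: r0:72,r1:Mul2,r2:Add2,r3:Mul1,r4:Add1,r5:8
  c13: CDB Mul1=41472  regs: r0:72,r1:Mul2,r2:Add2,r3:41472,r4:Add1,r5:8
  c14: -  regs: r0:72,r1:Mul2,r2:Add2,r3:41472,r4:Add1,r5:8
  c15: CDB Add1=-41463  regs: r0:72,r1:Mul2,r2:Add2,r3:41472,r4:-41463,r5:8
  c16: -  regs: r0:72,r1:Mul2,r2:Add2,r3:41472,r4:-41463,r5:8
  c17: -  regs: r0:72,r1:Mul2,r2:Add2,r3:41472,r4:-41463,r5:8
  c18: -  regs: r0:72,r1:Mul2,r2:Add2,r3:41472,r4:-41463,r5:8
  c19: CDB Mul2=1719180369  regs: r0:72,r1:1719180369,r2:Add2,r3:41472,r4:-41463,r5:8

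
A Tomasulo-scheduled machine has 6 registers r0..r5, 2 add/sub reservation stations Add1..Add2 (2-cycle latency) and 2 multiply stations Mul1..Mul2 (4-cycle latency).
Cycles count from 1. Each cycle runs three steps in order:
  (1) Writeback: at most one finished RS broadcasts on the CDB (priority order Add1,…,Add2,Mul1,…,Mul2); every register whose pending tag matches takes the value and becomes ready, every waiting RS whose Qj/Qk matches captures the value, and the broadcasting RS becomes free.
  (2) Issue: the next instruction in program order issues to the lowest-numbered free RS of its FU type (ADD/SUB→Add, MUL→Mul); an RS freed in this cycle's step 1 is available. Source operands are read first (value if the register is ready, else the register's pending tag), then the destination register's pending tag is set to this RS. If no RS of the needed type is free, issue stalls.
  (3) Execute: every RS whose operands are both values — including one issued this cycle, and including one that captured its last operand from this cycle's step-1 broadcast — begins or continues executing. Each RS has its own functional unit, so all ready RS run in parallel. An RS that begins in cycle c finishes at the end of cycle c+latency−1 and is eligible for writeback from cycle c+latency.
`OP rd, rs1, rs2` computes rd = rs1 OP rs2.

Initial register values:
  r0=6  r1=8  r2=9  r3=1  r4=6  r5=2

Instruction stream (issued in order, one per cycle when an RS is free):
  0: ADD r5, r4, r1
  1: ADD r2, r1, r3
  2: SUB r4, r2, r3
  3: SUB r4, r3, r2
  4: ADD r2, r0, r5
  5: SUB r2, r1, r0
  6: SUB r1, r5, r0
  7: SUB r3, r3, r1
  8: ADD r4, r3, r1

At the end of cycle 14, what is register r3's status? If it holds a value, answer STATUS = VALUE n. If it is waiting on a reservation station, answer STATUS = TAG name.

STATUS = VALUE -7

cycle 1: issue ADD r5<-Add1 // r0:6,r1:8,r2:9,r3:1,r4:6,r5:Add1
cycle 2: issue ADD r2<-Add2 // r0:6,r1:8,r2:Add2,r3:1,r4:6,r5:Add1
cycle 3: CDB Add1=14; issue SUB r4<-Add1 // r0:6,r1:8,r2:Add2,r3:1,r4:Add1,r5:14
cycle 4: CDB Add2=9; issue SUB r4<-Add2 // r0:6,r1:8,r2:9,r3:1,r4:Add2,r5:14
cycle 5: stall // r0:6,r1:8,r2:9,r3:1,r4:Add2,r5:14
cycle 6: CDB Add1=8; issue ADD r2<-Add1 // r0:6,r1:8,r2:Add1,r3:1,r4:Add2,r5:14
cycle 7: CDB Add2=-8; issue SUB r2<-Add2 // r0:6,r1:8,r2:Add2,r3:1,r4:-8,r5:14
cycle 8: CDB Add1=20; issue SUB r1<-Add1 // r0:6,r1:Add1,r2:Add2,r3:1,r4:-8,r5:14
cycle 9: CDB Add2=2; issue SUB r3<-Add2 // r0:6,r1:Add1,r2:2,r3:Add2,r4:-8,r5:14
cycle 10: CDB Add1=8; issue ADD r4<-Add1 // r0:6,r1:8,r2:2,r3:Add2,r4:Add1,r5:14
cycle 11: - // r0:6,r1:8,r2:2,r3:Add2,r4:Add1,r5:14
cycle 12: CDB Add2=-7 // r0:6,r1:8,r2:2,r3:-7,r4:Add1,r5:14
cycle 13: - // r0:6,r1:8,r2:2,r3:-7,r4:Add1,r5:14
cycle 14: CDB Add1=1 // r0:6,r1:8,r2:2,r3:-7,r4:1,r5:14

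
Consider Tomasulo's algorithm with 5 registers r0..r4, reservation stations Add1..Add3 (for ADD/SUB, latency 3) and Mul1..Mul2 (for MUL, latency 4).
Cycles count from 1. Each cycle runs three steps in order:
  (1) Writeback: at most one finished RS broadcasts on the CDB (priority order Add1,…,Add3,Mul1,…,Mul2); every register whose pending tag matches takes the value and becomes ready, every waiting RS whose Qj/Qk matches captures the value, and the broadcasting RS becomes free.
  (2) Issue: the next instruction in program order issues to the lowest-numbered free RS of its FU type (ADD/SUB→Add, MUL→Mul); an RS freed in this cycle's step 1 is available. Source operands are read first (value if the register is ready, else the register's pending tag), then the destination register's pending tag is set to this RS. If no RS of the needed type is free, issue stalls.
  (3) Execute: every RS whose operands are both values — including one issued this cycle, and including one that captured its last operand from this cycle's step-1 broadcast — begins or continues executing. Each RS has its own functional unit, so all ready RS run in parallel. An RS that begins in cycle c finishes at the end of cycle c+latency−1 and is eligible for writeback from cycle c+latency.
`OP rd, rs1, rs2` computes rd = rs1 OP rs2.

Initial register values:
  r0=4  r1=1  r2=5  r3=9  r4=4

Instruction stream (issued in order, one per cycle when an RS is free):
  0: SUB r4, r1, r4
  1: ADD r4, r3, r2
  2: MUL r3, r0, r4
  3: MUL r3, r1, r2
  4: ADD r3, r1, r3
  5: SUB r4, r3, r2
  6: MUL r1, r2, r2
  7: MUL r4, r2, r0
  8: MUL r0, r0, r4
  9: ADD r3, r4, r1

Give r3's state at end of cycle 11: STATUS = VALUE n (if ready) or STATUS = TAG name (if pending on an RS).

  c1: issue SUB r4<-Add1  regs: r0:4,r1:1,r2:5,r3:9,r4:Add1
  c2: issue ADD r4<-Add2  regs: r0:4,r1:1,r2:5,r3:9,r4:Add2
  c3: issue MUL r3<-Mul1  regs: r0:4,r1:1,r2:5,r3:Mul1,r4:Add2
  c4: CDB Add1=-3; issue MUL r3<-Mul2  regs: r0:4,r1:1,r2:5,r3:Mul2,r4:Add2
  c5: CDB Add2=14; issue ADD r3<-Add1  regs: r0:4,r1:1,r2:5,r3:Add1,r4:14
  c6: issue SUB r4<-Add2  regs: r0:4,r1:1,r2:5,r3:Add1,r4:Add2
  c7: stall  regs: r0:4,r1:1,r2:5,r3:Add1,r4:Add2
  c8: CDB Mul2=5; issue MUL r1<-Mul2  regs: r0:4,r1:Mul2,r2:5,r3:Add1,r4:Add2
  c9: CDB Mul1=56; issue MUL r4<-Mul1  regs: r0:4,r1:Mul2,r2:5,r3:Add1,r4:Mul1
  c10: stall  regs: r0:4,r1:Mul2,r2:5,r3:Add1,r4:Mul1
  c11: CDB Add1=6; stall  regs: r0:4,r1:Mul2,r2:5,r3:6,r4:Mul1

STATUS = VALUE 6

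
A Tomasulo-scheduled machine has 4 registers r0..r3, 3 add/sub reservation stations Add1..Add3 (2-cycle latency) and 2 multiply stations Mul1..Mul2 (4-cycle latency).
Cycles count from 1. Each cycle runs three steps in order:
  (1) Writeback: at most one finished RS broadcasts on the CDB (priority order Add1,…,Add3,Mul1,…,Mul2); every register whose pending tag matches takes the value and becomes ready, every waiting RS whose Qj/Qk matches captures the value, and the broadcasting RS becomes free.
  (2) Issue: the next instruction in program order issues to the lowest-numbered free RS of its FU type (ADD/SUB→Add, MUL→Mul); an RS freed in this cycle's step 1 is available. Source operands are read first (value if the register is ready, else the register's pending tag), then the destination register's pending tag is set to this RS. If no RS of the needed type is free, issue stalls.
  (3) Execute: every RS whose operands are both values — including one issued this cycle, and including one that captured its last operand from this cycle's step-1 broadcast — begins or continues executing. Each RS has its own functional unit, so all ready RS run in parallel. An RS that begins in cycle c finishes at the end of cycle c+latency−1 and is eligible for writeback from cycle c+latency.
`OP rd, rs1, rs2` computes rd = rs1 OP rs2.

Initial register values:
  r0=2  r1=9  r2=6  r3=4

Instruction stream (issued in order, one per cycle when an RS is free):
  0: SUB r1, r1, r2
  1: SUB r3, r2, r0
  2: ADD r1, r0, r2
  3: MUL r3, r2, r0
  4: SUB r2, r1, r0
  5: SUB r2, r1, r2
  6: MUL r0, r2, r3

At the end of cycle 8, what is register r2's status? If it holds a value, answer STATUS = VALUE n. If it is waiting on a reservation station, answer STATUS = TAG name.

c1: issue SUB r1<-Add1 | r0:2,r1:Add1,r2:6,r3:4
c2: issue SUB r3<-Add2 | r0:2,r1:Add1,r2:6,r3:Add2
c3: CDB Add1=3; issue ADD r1<-Add1 | r0:2,r1:Add1,r2:6,r3:Add2
c4: CDB Add2=4; issue MUL r3<-Mul1 | r0:2,r1:Add1,r2:6,r3:Mul1
c5: CDB Add1=8; issue SUB r2<-Add1 | r0:2,r1:8,r2:Add1,r3:Mul1
c6: issue SUB r2<-Add2 | r0:2,r1:8,r2:Add2,r3:Mul1
c7: CDB Add1=6; issue MUL r0<-Mul2 | r0:Mul2,r1:8,r2:Add2,r3:Mul1
c8: CDB Mul1=12 | r0:Mul2,r1:8,r2:Add2,r3:12

STATUS = TAG Add2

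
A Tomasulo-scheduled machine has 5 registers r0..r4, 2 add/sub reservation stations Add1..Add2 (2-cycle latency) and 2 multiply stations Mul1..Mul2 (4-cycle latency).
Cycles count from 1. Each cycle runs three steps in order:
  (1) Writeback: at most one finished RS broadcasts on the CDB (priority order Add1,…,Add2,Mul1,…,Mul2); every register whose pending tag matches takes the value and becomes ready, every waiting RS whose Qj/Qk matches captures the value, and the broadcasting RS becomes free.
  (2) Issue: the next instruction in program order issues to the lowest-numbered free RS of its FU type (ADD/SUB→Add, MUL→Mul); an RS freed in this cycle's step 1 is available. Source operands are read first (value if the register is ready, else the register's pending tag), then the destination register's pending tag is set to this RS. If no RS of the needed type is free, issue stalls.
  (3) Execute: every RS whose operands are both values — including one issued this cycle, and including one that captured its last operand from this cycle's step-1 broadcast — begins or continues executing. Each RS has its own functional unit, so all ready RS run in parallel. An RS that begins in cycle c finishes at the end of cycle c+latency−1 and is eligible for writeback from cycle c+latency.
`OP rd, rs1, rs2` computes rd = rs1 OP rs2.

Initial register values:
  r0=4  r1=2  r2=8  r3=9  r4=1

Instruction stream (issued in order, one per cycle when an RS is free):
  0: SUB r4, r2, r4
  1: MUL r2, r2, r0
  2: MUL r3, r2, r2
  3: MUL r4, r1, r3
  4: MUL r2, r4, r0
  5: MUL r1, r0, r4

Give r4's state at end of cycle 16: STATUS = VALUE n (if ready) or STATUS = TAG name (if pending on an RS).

c1: issue SUB r4<-Add1 | r0:4,r1:2,r2:8,r3:9,r4:Add1
c2: issue MUL r2<-Mul1 | r0:4,r1:2,r2:Mul1,r3:9,r4:Add1
c3: CDB Add1=7; issue MUL r3<-Mul2 | r0:4,r1:2,r2:Mul1,r3:Mul2,r4:7
c4: stall | r0:4,r1:2,r2:Mul1,r3:Mul2,r4:7
c5: stall | r0:4,r1:2,r2:Mul1,r3:Mul2,r4:7
c6: CDB Mul1=32; issue MUL r4<-Mul1 | r0:4,r1:2,r2:32,r3:Mul2,r4:Mul1
c7: stall | r0:4,r1:2,r2:32,r3:Mul2,r4:Mul1
c8: stall | r0:4,r1:2,r2:32,r3:Mul2,r4:Mul1
c9: stall | r0:4,r1:2,r2:32,r3:Mul2,r4:Mul1
c10: CDB Mul2=1024; issue MUL r2<-Mul2 | r0:4,r1:2,r2:Mul2,r3:1024,r4:Mul1
c11: stall | r0:4,r1:2,r2:Mul2,r3:1024,r4:Mul1
c12: stall | r0:4,r1:2,r2:Mul2,r3:1024,r4:Mul1
c13: stall | r0:4,r1:2,r2:Mul2,r3:1024,r4:Mul1
c14: CDB Mul1=2048; issue MUL r1<-Mul1 | r0:4,r1:Mul1,r2:Mul2,r3:1024,r4:2048
c15: - | r0:4,r1:Mul1,r2:Mul2,r3:1024,r4:2048
c16: - | r0:4,r1:Mul1,r2:Mul2,r3:1024,r4:2048

STATUS = VALUE 2048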